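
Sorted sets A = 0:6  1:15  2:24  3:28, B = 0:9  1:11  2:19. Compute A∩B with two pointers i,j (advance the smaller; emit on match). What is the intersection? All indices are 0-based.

intersection = []

[i=0,j=0] 6<9 → i++
[i=1,j=0] 15>9 → j++
[i=1,j=1] 15>11 → j++
[i=1,j=2] 15<19 → i++
[i=2,j=2] 24>19 → j++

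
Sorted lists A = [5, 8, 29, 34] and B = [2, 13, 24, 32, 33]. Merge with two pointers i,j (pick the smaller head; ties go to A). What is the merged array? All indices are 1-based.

[i=1,j=1] A[i]=5>B[j]=2 take 2 → j++
[i=1,j=2] A[i]=5<=B[j]=13 take 5 → i++
[i=2,j=2] A[i]=8<=B[j]=13 take 8 → i++
[i=3,j=2] A[i]=29>B[j]=13 take 13 → j++
[i=3,j=3] A[i]=29>B[j]=24 take 24 → j++
[i=3,j=4] A[i]=29<=B[j]=32 take 29 → i++
[i=4,j=4] A[i]=34>B[j]=32 take 32 → j++
[i=4,j=5] A[i]=34>B[j]=33 take 33 → j++
[i=4,j=6] B done, take A[i]=34 → i++

[2, 5, 8, 13, 24, 29, 32, 33, 34]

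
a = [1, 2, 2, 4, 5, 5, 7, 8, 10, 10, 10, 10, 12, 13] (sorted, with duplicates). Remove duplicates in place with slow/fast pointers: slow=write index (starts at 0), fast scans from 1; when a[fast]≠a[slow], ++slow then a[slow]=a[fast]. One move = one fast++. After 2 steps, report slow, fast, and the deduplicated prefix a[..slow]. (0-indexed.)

slow=1, fast=3, prefix=[1, 2]

(s=0,f=1) a[fast]=2≠a[slow]=1 write a[1]=2 → slow++,fast++
(s=1,f=2) a[fast]=2=a[slow] dup → fast++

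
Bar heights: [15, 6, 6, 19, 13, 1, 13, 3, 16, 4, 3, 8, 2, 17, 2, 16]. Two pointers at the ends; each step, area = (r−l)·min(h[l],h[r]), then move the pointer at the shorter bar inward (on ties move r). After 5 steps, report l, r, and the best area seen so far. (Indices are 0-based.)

l=3, r=13, best area=225

l=0 r=15: min(15,16)*15=225 best=225 *, l++
l=1 r=15: min(6,16)*14=84 best=225, l++
l=2 r=15: min(6,16)*13=78 best=225, l++
l=3 r=15: min(19,16)*12=192 best=225, r--
l=3 r=14: min(19,2)*11=22 best=225, r--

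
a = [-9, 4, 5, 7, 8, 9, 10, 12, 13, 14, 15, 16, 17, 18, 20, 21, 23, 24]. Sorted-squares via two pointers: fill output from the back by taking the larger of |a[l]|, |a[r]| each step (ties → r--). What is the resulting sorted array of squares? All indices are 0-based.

l=0 r=17: |-9|<=|24| out[17]=576, r--
l=0 r=16: |-9|<=|23| out[16]=529, r--
l=0 r=15: |-9|<=|21| out[15]=441, r--
l=0 r=14: |-9|<=|20| out[14]=400, r--
l=0 r=13: |-9|<=|18| out[13]=324, r--
l=0 r=12: |-9|<=|17| out[12]=289, r--
l=0 r=11: |-9|<=|16| out[11]=256, r--
l=0 r=10: |-9|<=|15| out[10]=225, r--
l=0 r=9: |-9|<=|14| out[9]=196, r--
l=0 r=8: |-9|<=|13| out[8]=169, r--
l=0 r=7: |-9|<=|12| out[7]=144, r--
l=0 r=6: |-9|<=|10| out[6]=100, r--
l=0 r=5: |-9|<=|9| out[5]=81, r--
l=0 r=4: |-9|>|8| out[4]=81, l++
l=1 r=4: |4|<=|8| out[3]=64, r--
l=1 r=3: |4|<=|7| out[2]=49, r--
l=1 r=2: |4|<=|5| out[1]=25, r--
l=1 r=1: |4|<=|4| out[0]=16, r--

[16, 25, 49, 64, 81, 81, 100, 144, 169, 196, 225, 256, 289, 324, 400, 441, 529, 576]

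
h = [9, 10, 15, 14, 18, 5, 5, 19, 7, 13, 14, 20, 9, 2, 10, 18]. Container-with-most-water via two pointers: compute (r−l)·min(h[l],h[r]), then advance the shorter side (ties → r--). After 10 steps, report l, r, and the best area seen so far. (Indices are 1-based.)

l=1 r=16: min(9,18)*15=135 best=135 *, l++
l=2 r=16: min(10,18)*14=140 best=140 *, l++
l=3 r=16: min(15,18)*13=195 best=195 *, l++
l=4 r=16: min(14,18)*12=168 best=195, l++
l=5 r=16: min(18,18)*11=198 best=198 *, r--
l=5 r=15: min(18,10)*10=100 best=198, r--
l=5 r=14: min(18,2)*9=18 best=198, r--
l=5 r=13: min(18,9)*8=72 best=198, r--
l=5 r=12: min(18,20)*7=126 best=198, l++
l=6 r=12: min(5,20)*6=30 best=198, l++

l=7, r=12, best area=198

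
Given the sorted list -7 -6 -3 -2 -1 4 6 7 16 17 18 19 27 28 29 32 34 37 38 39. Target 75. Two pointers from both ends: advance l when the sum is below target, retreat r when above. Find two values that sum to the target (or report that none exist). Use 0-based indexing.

(37, 38)

[0,19] -7+39=32 <75 → l++
[1,19] -6+39=33 <75 → l++
[2,19] -3+39=36 <75 → l++
[3,19] -2+39=37 <75 → l++
[4,19] -1+39=38 <75 → l++
[5,19] 4+39=43 <75 → l++
[6,19] 6+39=45 <75 → l++
[7,19] 7+39=46 <75 → l++
[8,19] 16+39=55 <75 → l++
[9,19] 17+39=56 <75 → l++
[10,19] 18+39=57 <75 → l++
[11,19] 19+39=58 <75 → l++
[12,19] 27+39=66 <75 → l++
[13,19] 28+39=67 <75 → l++
[14,19] 29+39=68 <75 → l++
[15,19] 32+39=71 <75 → l++
[16,19] 34+39=73 <75 → l++
[17,19] 37+39=76 >75 → r--
[17,18] 37+38=75 → found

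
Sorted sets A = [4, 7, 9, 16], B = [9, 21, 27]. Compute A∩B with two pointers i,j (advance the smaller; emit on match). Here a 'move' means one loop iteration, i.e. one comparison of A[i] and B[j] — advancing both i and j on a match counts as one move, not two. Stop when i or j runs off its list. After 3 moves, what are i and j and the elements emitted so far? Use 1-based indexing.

i=4, j=2, emitted=[9]

[i=1,j=1] 4<9 → i++
[i=2,j=1] 7<9 → i++
[i=3,j=1] 9==9 emit → i++,j++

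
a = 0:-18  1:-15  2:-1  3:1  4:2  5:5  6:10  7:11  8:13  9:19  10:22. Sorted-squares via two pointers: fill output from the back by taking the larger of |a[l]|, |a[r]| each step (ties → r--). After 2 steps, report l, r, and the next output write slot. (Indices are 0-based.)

[0,10] |-18|<=|22| out[10]=484 → r--
[0,9] |-18|<=|19| out[9]=361 → r--

l=0, r=8, next write slot=8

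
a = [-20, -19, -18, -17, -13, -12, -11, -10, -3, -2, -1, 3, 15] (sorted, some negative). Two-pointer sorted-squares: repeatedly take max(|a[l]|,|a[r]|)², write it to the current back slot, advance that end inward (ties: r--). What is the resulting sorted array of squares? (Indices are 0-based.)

[1, 4, 9, 9, 100, 121, 144, 169, 225, 289, 324, 361, 400]

[0,12] |-20|>|15| out[12]=400 → l++
[1,12] |-19|>|15| out[11]=361 → l++
[2,12] |-18|>|15| out[10]=324 → l++
[3,12] |-17|>|15| out[9]=289 → l++
[4,12] |-13|<=|15| out[8]=225 → r--
[4,11] |-13|>|3| out[7]=169 → l++
[5,11] |-12|>|3| out[6]=144 → l++
[6,11] |-11|>|3| out[5]=121 → l++
[7,11] |-10|>|3| out[4]=100 → l++
[8,11] |-3|<=|3| out[3]=9 → r--
[8,10] |-3|>|-1| out[2]=9 → l++
[9,10] |-2|>|-1| out[1]=4 → l++
[10,10] |-1|<=|-1| out[0]=1 → r--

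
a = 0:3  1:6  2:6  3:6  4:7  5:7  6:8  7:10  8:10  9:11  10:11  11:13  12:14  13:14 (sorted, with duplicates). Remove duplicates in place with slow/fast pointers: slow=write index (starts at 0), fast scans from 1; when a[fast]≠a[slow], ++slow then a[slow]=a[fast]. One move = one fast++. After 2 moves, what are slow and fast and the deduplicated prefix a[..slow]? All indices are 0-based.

slow=1, fast=3, prefix=[3, 6]

(s=0,f=1) a[fast]=6≠a[slow]=3 write a[1]=6 → slow++,fast++
(s=1,f=2) a[fast]=6=a[slow] dup → fast++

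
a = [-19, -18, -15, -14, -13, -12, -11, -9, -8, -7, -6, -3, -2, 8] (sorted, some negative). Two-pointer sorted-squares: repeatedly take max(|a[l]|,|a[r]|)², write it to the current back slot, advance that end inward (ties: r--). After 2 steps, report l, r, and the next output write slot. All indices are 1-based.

l=3, r=14, next write slot=12

[1,14] |-19|>|8| out[14]=361 → l++
[2,14] |-18|>|8| out[13]=324 → l++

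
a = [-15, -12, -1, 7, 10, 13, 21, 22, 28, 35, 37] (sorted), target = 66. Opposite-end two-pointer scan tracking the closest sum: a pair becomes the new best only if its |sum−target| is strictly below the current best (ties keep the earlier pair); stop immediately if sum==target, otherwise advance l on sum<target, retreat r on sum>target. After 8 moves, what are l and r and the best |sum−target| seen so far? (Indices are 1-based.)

l=1 r=11: -15+37=22 d=44 *, l++
l=2 r=11: -12+37=25 d=41 *, l++
l=3 r=11: -1+37=36 d=30 *, l++
l=4 r=11: 7+37=44 d=22 *, l++
l=5 r=11: 10+37=47 d=19 *, l++
l=6 r=11: 13+37=50 d=16 *, l++
l=7 r=11: 21+37=58 d=8 *, l++
l=8 r=11: 22+37=59 d=7 *, l++

l=9, r=11, best |Δ|=7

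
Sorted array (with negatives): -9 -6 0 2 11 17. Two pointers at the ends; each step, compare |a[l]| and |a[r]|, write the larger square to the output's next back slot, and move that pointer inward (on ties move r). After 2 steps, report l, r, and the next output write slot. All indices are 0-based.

l=0, r=3, next write slot=3

[0,5] |-9|<=|17| out[5]=289 → r--
[0,4] |-9|<=|11| out[4]=121 → r--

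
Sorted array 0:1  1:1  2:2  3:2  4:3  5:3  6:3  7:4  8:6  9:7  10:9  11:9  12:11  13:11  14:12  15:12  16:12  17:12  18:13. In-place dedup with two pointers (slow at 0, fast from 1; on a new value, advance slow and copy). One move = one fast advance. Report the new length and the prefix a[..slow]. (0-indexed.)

(s=0,f=1) a[fast]=1=a[slow] dup → fast++
(s=0,f=2) a[fast]=2≠a[slow]=1 write a[1]=2 → slow++,fast++
(s=1,f=3) a[fast]=2=a[slow] dup → fast++
(s=1,f=4) a[fast]=3≠a[slow]=2 write a[2]=3 → slow++,fast++
(s=2,f=5) a[fast]=3=a[slow] dup → fast++
(s=2,f=6) a[fast]=3=a[slow] dup → fast++
(s=2,f=7) a[fast]=4≠a[slow]=3 write a[3]=4 → slow++,fast++
(s=3,f=8) a[fast]=6≠a[slow]=4 write a[4]=6 → slow++,fast++
(s=4,f=9) a[fast]=7≠a[slow]=6 write a[5]=7 → slow++,fast++
(s=5,f=10) a[fast]=9≠a[slow]=7 write a[6]=9 → slow++,fast++
(s=6,f=11) a[fast]=9=a[slow] dup → fast++
(s=6,f=12) a[fast]=11≠a[slow]=9 write a[7]=11 → slow++,fast++
(s=7,f=13) a[fast]=11=a[slow] dup → fast++
(s=7,f=14) a[fast]=12≠a[slow]=11 write a[8]=12 → slow++,fast++
(s=8,f=15) a[fast]=12=a[slow] dup → fast++
(s=8,f=16) a[fast]=12=a[slow] dup → fast++
(s=8,f=17) a[fast]=12=a[slow] dup → fast++
(s=8,f=18) a[fast]=13≠a[slow]=12 write a[9]=13 → slow++,fast++

length 10; prefix = [1, 2, 3, 4, 6, 7, 9, 11, 12, 13]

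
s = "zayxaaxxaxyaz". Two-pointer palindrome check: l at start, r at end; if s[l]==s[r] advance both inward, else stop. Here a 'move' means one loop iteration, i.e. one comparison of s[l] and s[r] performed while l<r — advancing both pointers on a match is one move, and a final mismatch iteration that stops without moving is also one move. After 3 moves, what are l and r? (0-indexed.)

l=3, r=9

l=0 r=12: 'z'=='z', l++,r--
l=1 r=11: 'a'=='a', l++,r--
l=2 r=10: 'y'=='y', l++,r--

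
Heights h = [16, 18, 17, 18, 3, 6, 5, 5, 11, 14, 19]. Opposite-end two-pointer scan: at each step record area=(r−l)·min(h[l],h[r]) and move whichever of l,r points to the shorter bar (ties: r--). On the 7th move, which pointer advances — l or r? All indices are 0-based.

l

l=0 r=10: min(16,19)*10=160 best=160 *, l++
l=1 r=10: min(18,19)*9=162 best=162 *, l++
l=2 r=10: min(17,19)*8=136 best=162, l++
l=3 r=10: min(18,19)*7=126 best=162, l++
l=4 r=10: min(3,19)*6=18 best=162, l++
l=5 r=10: min(6,19)*5=30 best=162, l++
l=6 r=10: min(5,19)*4=20 best=162, l++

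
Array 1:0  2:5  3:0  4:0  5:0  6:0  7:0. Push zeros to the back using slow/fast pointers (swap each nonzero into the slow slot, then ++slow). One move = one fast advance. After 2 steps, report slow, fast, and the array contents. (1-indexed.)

slow=2, fast=3, a=[5, 0, 0, 0, 0, 0, 0]

(s=1,f=1) a[fast]=0 → fast++
(s=1,f=2) a[fast]=5≠0 swap→a[1]=5 → slow++,fast++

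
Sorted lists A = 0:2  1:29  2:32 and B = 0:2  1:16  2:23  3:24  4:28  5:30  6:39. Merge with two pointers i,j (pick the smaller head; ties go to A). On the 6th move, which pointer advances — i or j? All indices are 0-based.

j

[i=0,j=0] A[i]=2<=B[j]=2 take 2 → i++
[i=1,j=0] A[i]=29>B[j]=2 take 2 → j++
[i=1,j=1] A[i]=29>B[j]=16 take 16 → j++
[i=1,j=2] A[i]=29>B[j]=23 take 23 → j++
[i=1,j=3] A[i]=29>B[j]=24 take 24 → j++
[i=1,j=4] A[i]=29>B[j]=28 take 28 → j++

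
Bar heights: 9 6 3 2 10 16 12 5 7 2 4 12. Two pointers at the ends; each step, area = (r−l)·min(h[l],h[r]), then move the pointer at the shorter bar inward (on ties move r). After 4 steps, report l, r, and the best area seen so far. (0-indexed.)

l=4, r=11, best area=99

l=0 r=11: min(9,12)*11=99 best=99 *, l++
l=1 r=11: min(6,12)*10=60 best=99, l++
l=2 r=11: min(3,12)*9=27 best=99, l++
l=3 r=11: min(2,12)*8=16 best=99, l++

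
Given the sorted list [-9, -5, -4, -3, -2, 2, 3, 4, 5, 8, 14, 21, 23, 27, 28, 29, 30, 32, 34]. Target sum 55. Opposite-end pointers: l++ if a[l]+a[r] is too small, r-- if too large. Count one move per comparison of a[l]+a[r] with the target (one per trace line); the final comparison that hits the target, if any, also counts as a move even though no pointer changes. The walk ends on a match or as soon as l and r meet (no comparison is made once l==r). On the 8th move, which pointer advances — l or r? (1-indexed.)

l=1 r=19: -9+34=25 <55, l++
l=2 r=19: -5+34=29 <55, l++
l=3 r=19: -4+34=30 <55, l++
l=4 r=19: -3+34=31 <55, l++
l=5 r=19: -2+34=32 <55, l++
l=6 r=19: 2+34=36 <55, l++
l=7 r=19: 3+34=37 <55, l++
l=8 r=19: 4+34=38 <55, l++

l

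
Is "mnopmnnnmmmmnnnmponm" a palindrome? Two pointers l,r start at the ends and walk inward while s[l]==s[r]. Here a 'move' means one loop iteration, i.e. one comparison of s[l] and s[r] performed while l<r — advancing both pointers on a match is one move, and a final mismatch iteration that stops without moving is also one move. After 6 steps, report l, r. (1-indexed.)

l=7, r=14

[1,20] 'm'=='m' → l++,r--
[2,19] 'n'=='n' → l++,r--
[3,18] 'o'=='o' → l++,r--
[4,17] 'p'=='p' → l++,r--
[5,16] 'm'=='m' → l++,r--
[6,15] 'n'=='n' → l++,r--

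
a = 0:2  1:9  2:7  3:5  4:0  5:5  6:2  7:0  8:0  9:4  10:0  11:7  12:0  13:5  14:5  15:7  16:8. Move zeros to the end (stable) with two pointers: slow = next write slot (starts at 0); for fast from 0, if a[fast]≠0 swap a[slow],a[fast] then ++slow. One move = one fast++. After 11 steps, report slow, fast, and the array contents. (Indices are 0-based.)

(s=0,f=0) a[fast]=2≠0 swap→a[0]=2 → slow++,fast++
(s=1,f=1) a[fast]=9≠0 swap→a[1]=9 → slow++,fast++
(s=2,f=2) a[fast]=7≠0 swap→a[2]=7 → slow++,fast++
(s=3,f=3) a[fast]=5≠0 swap→a[3]=5 → slow++,fast++
(s=4,f=4) a[fast]=0 → fast++
(s=4,f=5) a[fast]=5≠0 swap→a[4]=5 → slow++,fast++
(s=5,f=6) a[fast]=2≠0 swap→a[5]=2 → slow++,fast++
(s=6,f=7) a[fast]=0 → fast++
(s=6,f=8) a[fast]=0 → fast++
(s=6,f=9) a[fast]=4≠0 swap→a[6]=4 → slow++,fast++
(s=7,f=10) a[fast]=0 → fast++

slow=7, fast=11, a=[2, 9, 7, 5, 5, 2, 4, 0, 0, 0, 0, 7, 0, 5, 5, 7, 8]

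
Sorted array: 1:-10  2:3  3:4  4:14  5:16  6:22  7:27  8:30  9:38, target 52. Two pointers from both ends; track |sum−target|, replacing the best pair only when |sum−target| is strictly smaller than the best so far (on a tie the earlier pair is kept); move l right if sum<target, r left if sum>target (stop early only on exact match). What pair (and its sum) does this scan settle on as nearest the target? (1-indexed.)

pair (14, 38) with sum 52 (|Δ|=0)

[1,9] -10+38=28 d=24 * → l++
[2,9] 3+38=41 d=11 * → l++
[3,9] 4+38=42 d=10 * → l++
[4,9] 14+38=52 d=0 * → stop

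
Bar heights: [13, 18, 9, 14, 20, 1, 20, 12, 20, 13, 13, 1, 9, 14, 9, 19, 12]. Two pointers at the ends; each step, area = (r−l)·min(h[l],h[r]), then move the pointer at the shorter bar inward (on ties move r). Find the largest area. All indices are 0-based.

max area = 252

[0,16] min(13,12)*16=192 best=192 * → r--
[0,15] min(13,19)*15=195 best=195 * → l++
[1,15] min(18,19)*14=252 best=252 * → l++
[2,15] min(9,19)*13=117 best=252 → l++
[3,15] min(14,19)*12=168 best=252 → l++
[4,15] min(20,19)*11=209 best=252 → r--
[4,14] min(20,9)*10=90 best=252 → r--
[4,13] min(20,14)*9=126 best=252 → r--
[4,12] min(20,9)*8=72 best=252 → r--
[4,11] min(20,1)*7=7 best=252 → r--
[4,10] min(20,13)*6=78 best=252 → r--
[4,9] min(20,13)*5=65 best=252 → r--
[4,8] min(20,20)*4=80 best=252 → r--
[4,7] min(20,12)*3=36 best=252 → r--
[4,6] min(20,20)*2=40 best=252 → r--
[4,5] min(20,1)*1=1 best=252 → r--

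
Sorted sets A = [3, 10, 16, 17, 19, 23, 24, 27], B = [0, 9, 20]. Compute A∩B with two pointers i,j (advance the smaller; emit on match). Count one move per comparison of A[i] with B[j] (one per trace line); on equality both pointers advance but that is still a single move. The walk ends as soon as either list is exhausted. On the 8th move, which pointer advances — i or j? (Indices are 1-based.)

j

i=1 j=1: 3>0, j++
i=1 j=2: 3<9, i++
i=2 j=2: 10>9, j++
i=2 j=3: 10<20, i++
i=3 j=3: 16<20, i++
i=4 j=3: 17<20, i++
i=5 j=3: 19<20, i++
i=6 j=3: 23>20, j++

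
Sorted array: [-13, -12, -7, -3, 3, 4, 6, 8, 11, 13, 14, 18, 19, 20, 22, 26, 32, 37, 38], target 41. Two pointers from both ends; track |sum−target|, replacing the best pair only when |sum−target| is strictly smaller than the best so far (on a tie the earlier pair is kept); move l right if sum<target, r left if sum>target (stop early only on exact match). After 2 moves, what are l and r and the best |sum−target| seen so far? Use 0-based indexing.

[0,18] -13+38=25 d=16 * → l++
[1,18] -12+38=26 d=15 * → l++

l=2, r=18, best |Δ|=15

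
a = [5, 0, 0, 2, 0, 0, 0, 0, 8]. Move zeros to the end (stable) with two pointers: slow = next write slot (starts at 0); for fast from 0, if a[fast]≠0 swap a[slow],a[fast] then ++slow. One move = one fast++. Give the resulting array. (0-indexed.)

(s=0,f=0) a[fast]=5≠0 swap→a[0]=5 → slow++,fast++
(s=1,f=1) a[fast]=0 → fast++
(s=1,f=2) a[fast]=0 → fast++
(s=1,f=3) a[fast]=2≠0 swap→a[1]=2 → slow++,fast++
(s=2,f=4) a[fast]=0 → fast++
(s=2,f=5) a[fast]=0 → fast++
(s=2,f=6) a[fast]=0 → fast++
(s=2,f=7) a[fast]=0 → fast++
(s=2,f=8) a[fast]=8≠0 swap→a[2]=8 → slow++,fast++

[5, 2, 8, 0, 0, 0, 0, 0, 0]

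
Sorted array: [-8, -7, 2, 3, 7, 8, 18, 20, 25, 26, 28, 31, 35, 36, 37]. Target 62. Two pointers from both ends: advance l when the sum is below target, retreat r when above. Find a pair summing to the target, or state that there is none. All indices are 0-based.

(25, 37)

l=0 r=14: -8+37=29 <62, l++
l=1 r=14: -7+37=30 <62, l++
l=2 r=14: 2+37=39 <62, l++
l=3 r=14: 3+37=40 <62, l++
l=4 r=14: 7+37=44 <62, l++
l=5 r=14: 8+37=45 <62, l++
l=6 r=14: 18+37=55 <62, l++
l=7 r=14: 20+37=57 <62, l++
l=8 r=14: 25+37=62, found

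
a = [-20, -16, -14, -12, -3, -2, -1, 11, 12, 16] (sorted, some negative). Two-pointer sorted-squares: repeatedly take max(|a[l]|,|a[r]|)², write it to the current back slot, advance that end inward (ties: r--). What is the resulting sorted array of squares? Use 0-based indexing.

[1, 4, 9, 121, 144, 144, 196, 256, 256, 400]

l=0 r=9: |-20|>|16| out[9]=400, l++
l=1 r=9: |-16|<=|16| out[8]=256, r--
l=1 r=8: |-16|>|12| out[7]=256, l++
l=2 r=8: |-14|>|12| out[6]=196, l++
l=3 r=8: |-12|<=|12| out[5]=144, r--
l=3 r=7: |-12|>|11| out[4]=144, l++
l=4 r=7: |-3|<=|11| out[3]=121, r--
l=4 r=6: |-3|>|-1| out[2]=9, l++
l=5 r=6: |-2|>|-1| out[1]=4, l++
l=6 r=6: |-1|<=|-1| out[0]=1, r--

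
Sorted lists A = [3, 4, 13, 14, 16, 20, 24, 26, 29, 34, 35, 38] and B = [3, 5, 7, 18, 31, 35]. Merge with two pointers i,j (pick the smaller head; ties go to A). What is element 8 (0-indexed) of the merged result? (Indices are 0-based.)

[i=0,j=0] A[i]=3<=B[j]=3 take 3 → i++
[i=1,j=0] A[i]=4>B[j]=3 take 3 → j++
[i=1,j=1] A[i]=4<=B[j]=5 take 4 → i++
[i=2,j=1] A[i]=13>B[j]=5 take 5 → j++
[i=2,j=2] A[i]=13>B[j]=7 take 7 → j++
[i=2,j=3] A[i]=13<=B[j]=18 take 13 → i++
[i=3,j=3] A[i]=14<=B[j]=18 take 14 → i++
[i=4,j=3] A[i]=16<=B[j]=18 take 16 → i++
[i=5,j=3] A[i]=20>B[j]=18 take 18 → j++
[i=5,j=4] A[i]=20<=B[j]=31 take 20 → i++
[i=6,j=4] A[i]=24<=B[j]=31 take 24 → i++
[i=7,j=4] A[i]=26<=B[j]=31 take 26 → i++
[i=8,j=4] A[i]=29<=B[j]=31 take 29 → i++
[i=9,j=4] A[i]=34>B[j]=31 take 31 → j++
[i=9,j=5] A[i]=34<=B[j]=35 take 34 → i++
[i=10,j=5] A[i]=35<=B[j]=35 take 35 → i++
[i=11,j=5] A[i]=38>B[j]=35 take 35 → j++
[i=11,j=6] B done, take A[i]=38 → i++

merged[8] = 18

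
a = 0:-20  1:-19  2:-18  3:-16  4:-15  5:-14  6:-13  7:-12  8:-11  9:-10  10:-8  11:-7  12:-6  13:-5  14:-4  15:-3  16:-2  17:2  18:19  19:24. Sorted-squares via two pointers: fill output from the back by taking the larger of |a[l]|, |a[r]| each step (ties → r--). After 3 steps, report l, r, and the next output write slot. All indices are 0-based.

l=0 r=19: |-20|<=|24| out[19]=576, r--
l=0 r=18: |-20|>|19| out[18]=400, l++
l=1 r=18: |-19|<=|19| out[17]=361, r--

l=1, r=17, next write slot=16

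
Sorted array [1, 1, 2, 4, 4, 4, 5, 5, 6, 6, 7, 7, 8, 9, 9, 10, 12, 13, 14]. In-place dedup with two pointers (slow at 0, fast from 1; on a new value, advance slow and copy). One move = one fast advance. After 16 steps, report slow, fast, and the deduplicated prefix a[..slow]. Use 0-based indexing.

slow=9, fast=17, prefix=[1, 2, 4, 5, 6, 7, 8, 9, 10, 12]

slow=0 fast=1: a[fast]=1=a[slow] dup, fast++
slow=0 fast=2: a[fast]=2≠a[slow]=1 write a[1]=2, slow++,fast++
slow=1 fast=3: a[fast]=4≠a[slow]=2 write a[2]=4, slow++,fast++
slow=2 fast=4: a[fast]=4=a[slow] dup, fast++
slow=2 fast=5: a[fast]=4=a[slow] dup, fast++
slow=2 fast=6: a[fast]=5≠a[slow]=4 write a[3]=5, slow++,fast++
slow=3 fast=7: a[fast]=5=a[slow] dup, fast++
slow=3 fast=8: a[fast]=6≠a[slow]=5 write a[4]=6, slow++,fast++
slow=4 fast=9: a[fast]=6=a[slow] dup, fast++
slow=4 fast=10: a[fast]=7≠a[slow]=6 write a[5]=7, slow++,fast++
slow=5 fast=11: a[fast]=7=a[slow] dup, fast++
slow=5 fast=12: a[fast]=8≠a[slow]=7 write a[6]=8, slow++,fast++
slow=6 fast=13: a[fast]=9≠a[slow]=8 write a[7]=9, slow++,fast++
slow=7 fast=14: a[fast]=9=a[slow] dup, fast++
slow=7 fast=15: a[fast]=10≠a[slow]=9 write a[8]=10, slow++,fast++
slow=8 fast=16: a[fast]=12≠a[slow]=10 write a[9]=12, slow++,fast++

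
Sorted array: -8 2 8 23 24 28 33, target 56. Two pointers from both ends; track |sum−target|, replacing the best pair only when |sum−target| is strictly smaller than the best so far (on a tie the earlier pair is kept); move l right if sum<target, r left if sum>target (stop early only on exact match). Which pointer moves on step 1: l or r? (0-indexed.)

[0,6] -8+33=25 d=31 * → l++

l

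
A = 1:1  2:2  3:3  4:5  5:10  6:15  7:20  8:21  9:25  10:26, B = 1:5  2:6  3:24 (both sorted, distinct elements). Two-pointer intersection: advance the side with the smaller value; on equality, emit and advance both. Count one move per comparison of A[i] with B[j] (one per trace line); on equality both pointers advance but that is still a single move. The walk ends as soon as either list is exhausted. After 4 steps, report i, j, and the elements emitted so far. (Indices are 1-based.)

[i=1,j=1] 1<5 → i++
[i=2,j=1] 2<5 → i++
[i=3,j=1] 3<5 → i++
[i=4,j=1] 5==5 emit → i++,j++

i=5, j=2, emitted=[5]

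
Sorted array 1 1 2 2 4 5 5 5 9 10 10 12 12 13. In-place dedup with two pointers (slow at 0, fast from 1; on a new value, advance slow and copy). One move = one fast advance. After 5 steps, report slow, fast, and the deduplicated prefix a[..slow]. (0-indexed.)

slow=3, fast=6, prefix=[1, 2, 4, 5]

(s=0,f=1) a[fast]=1=a[slow] dup → fast++
(s=0,f=2) a[fast]=2≠a[slow]=1 write a[1]=2 → slow++,fast++
(s=1,f=3) a[fast]=2=a[slow] dup → fast++
(s=1,f=4) a[fast]=4≠a[slow]=2 write a[2]=4 → slow++,fast++
(s=2,f=5) a[fast]=5≠a[slow]=4 write a[3]=5 → slow++,fast++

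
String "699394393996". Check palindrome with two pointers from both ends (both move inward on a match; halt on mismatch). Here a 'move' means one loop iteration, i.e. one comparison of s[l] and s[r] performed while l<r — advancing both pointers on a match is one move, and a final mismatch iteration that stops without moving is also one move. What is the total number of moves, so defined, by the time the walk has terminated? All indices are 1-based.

[1,12] '6'=='6' → l++,r--
[2,11] '9'=='9' → l++,r--
[3,10] '9'=='9' → l++,r--
[4,9] '3'=='3' → l++,r--
[5,8] '9'=='9' → l++,r--
[6,7] '4'!='3' → stop

6 moves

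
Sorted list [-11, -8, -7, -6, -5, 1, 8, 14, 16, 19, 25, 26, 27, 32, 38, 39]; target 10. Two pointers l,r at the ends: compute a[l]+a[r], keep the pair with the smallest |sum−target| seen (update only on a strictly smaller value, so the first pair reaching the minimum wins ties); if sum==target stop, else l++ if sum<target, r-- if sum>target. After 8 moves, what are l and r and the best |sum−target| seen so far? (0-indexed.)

l=1, r=8, best |Δ|=1

[0,15] -11+39=28 d=18 * → r--
[0,14] -11+38=27 d=17 * → r--
[0,13] -11+32=21 d=11 * → r--
[0,12] -11+27=16 d=6 * → r--
[0,11] -11+26=15 d=5 * → r--
[0,10] -11+25=14 d=4 * → r--
[0,9] -11+19=8 d=2 * → l++
[1,9] -8+19=11 d=1 * → r--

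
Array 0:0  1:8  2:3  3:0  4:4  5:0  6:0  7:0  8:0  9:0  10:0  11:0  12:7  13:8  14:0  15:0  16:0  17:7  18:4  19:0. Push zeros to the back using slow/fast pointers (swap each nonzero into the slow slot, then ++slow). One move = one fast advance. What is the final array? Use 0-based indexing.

[8, 3, 4, 7, 8, 7, 4, 0, 0, 0, 0, 0, 0, 0, 0, 0, 0, 0, 0, 0]

(s=0,f=0) a[fast]=0 → fast++
(s=0,f=1) a[fast]=8≠0 swap→a[0]=8 → slow++,fast++
(s=1,f=2) a[fast]=3≠0 swap→a[1]=3 → slow++,fast++
(s=2,f=3) a[fast]=0 → fast++
(s=2,f=4) a[fast]=4≠0 swap→a[2]=4 → slow++,fast++
(s=3,f=5) a[fast]=0 → fast++
(s=3,f=6) a[fast]=0 → fast++
(s=3,f=7) a[fast]=0 → fast++
(s=3,f=8) a[fast]=0 → fast++
(s=3,f=9) a[fast]=0 → fast++
(s=3,f=10) a[fast]=0 → fast++
(s=3,f=11) a[fast]=0 → fast++
(s=3,f=12) a[fast]=7≠0 swap→a[3]=7 → slow++,fast++
(s=4,f=13) a[fast]=8≠0 swap→a[4]=8 → slow++,fast++
(s=5,f=14) a[fast]=0 → fast++
(s=5,f=15) a[fast]=0 → fast++
(s=5,f=16) a[fast]=0 → fast++
(s=5,f=17) a[fast]=7≠0 swap→a[5]=7 → slow++,fast++
(s=6,f=18) a[fast]=4≠0 swap→a[6]=4 → slow++,fast++
(s=7,f=19) a[fast]=0 → fast++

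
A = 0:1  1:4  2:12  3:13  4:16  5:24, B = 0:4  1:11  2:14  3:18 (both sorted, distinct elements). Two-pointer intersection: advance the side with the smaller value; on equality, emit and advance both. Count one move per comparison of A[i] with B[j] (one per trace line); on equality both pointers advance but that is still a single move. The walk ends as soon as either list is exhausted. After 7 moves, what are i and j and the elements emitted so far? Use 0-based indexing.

i=5, j=3, emitted=[4]

[i=0,j=0] 1<4 → i++
[i=1,j=0] 4==4 emit → i++,j++
[i=2,j=1] 12>11 → j++
[i=2,j=2] 12<14 → i++
[i=3,j=2] 13<14 → i++
[i=4,j=2] 16>14 → j++
[i=4,j=3] 16<18 → i++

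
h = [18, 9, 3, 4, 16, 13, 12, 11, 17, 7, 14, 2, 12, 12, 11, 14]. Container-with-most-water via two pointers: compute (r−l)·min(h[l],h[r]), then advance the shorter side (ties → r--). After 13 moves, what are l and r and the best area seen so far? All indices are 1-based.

l=1 r=16: min(18,14)*15=210 best=210 *, r--
l=1 r=15: min(18,11)*14=154 best=210, r--
l=1 r=14: min(18,12)*13=156 best=210, r--
l=1 r=13: min(18,12)*12=144 best=210, r--
l=1 r=12: min(18,2)*11=22 best=210, r--
l=1 r=11: min(18,14)*10=140 best=210, r--
l=1 r=10: min(18,7)*9=63 best=210, r--
l=1 r=9: min(18,17)*8=136 best=210, r--
l=1 r=8: min(18,11)*7=77 best=210, r--
l=1 r=7: min(18,12)*6=72 best=210, r--
l=1 r=6: min(18,13)*5=65 best=210, r--
l=1 r=5: min(18,16)*4=64 best=210, r--
l=1 r=4: min(18,4)*3=12 best=210, r--

l=1, r=3, best area=210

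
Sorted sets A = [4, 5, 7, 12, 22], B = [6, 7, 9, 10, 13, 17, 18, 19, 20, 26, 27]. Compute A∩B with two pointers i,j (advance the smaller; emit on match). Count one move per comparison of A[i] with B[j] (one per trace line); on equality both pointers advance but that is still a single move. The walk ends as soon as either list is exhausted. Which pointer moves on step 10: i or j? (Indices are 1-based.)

j

[i=1,j=1] 4<6 → i++
[i=2,j=1] 5<6 → i++
[i=3,j=1] 7>6 → j++
[i=3,j=2] 7==7 emit → i++,j++
[i=4,j=3] 12>9 → j++
[i=4,j=4] 12>10 → j++
[i=4,j=5] 12<13 → i++
[i=5,j=5] 22>13 → j++
[i=5,j=6] 22>17 → j++
[i=5,j=7] 22>18 → j++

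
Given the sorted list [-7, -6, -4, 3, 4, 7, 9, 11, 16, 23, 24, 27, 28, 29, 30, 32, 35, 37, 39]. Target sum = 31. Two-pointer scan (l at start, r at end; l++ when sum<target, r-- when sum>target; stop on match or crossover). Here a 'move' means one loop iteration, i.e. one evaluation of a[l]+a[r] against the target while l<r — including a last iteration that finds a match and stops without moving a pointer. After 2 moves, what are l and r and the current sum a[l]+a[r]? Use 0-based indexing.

l=1, r=17, sum=31

l=0 r=18: -7+39=32 >31, r--
l=0 r=17: -7+37=30 <31, l++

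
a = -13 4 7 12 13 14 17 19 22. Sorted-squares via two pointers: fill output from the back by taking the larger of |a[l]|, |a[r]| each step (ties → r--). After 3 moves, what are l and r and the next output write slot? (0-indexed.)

l=0, r=5, next write slot=5

[0,8] |-13|<=|22| out[8]=484 → r--
[0,7] |-13|<=|19| out[7]=361 → r--
[0,6] |-13|<=|17| out[6]=289 → r--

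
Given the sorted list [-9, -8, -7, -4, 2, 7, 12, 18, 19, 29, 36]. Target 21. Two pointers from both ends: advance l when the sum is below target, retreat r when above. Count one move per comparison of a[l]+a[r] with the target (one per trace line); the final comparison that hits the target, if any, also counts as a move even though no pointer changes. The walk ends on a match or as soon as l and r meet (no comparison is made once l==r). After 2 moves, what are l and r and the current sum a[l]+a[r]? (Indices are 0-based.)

l=0 r=10: -9+36=27 >21, r--
l=0 r=9: -9+29=20 <21, l++

l=1, r=9, sum=21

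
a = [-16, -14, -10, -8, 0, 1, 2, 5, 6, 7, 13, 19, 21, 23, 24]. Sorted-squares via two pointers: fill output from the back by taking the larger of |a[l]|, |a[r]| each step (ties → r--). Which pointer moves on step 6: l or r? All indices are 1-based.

l

[1,15] |-16|<=|24| out[15]=576 → r--
[1,14] |-16|<=|23| out[14]=529 → r--
[1,13] |-16|<=|21| out[13]=441 → r--
[1,12] |-16|<=|19| out[12]=361 → r--
[1,11] |-16|>|13| out[11]=256 → l++
[2,11] |-14|>|13| out[10]=196 → l++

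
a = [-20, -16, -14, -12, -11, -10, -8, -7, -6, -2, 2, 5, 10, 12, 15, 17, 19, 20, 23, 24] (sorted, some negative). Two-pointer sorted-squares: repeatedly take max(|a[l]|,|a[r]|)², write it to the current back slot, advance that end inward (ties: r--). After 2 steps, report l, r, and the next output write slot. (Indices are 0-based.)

[0,19] |-20|<=|24| out[19]=576 → r--
[0,18] |-20|<=|23| out[18]=529 → r--

l=0, r=17, next write slot=17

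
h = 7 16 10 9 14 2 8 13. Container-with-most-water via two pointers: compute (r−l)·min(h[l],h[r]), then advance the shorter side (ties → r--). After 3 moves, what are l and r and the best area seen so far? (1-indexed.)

l=1 r=8: min(7,13)*7=49 best=49 *, l++
l=2 r=8: min(16,13)*6=78 best=78 *, r--
l=2 r=7: min(16,8)*5=40 best=78, r--

l=2, r=6, best area=78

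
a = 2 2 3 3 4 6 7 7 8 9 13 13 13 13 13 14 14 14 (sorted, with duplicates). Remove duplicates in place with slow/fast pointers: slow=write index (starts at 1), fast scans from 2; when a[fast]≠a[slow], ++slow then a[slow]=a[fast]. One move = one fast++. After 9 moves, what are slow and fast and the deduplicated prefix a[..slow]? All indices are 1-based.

slow=7, fast=11, prefix=[2, 3, 4, 6, 7, 8, 9]

(s=1,f=2) a[fast]=2=a[slow] dup → fast++
(s=1,f=3) a[fast]=3≠a[slow]=2 write a[2]=3 → slow++,fast++
(s=2,f=4) a[fast]=3=a[slow] dup → fast++
(s=2,f=5) a[fast]=4≠a[slow]=3 write a[3]=4 → slow++,fast++
(s=3,f=6) a[fast]=6≠a[slow]=4 write a[4]=6 → slow++,fast++
(s=4,f=7) a[fast]=7≠a[slow]=6 write a[5]=7 → slow++,fast++
(s=5,f=8) a[fast]=7=a[slow] dup → fast++
(s=5,f=9) a[fast]=8≠a[slow]=7 write a[6]=8 → slow++,fast++
(s=6,f=10) a[fast]=9≠a[slow]=8 write a[7]=9 → slow++,fast++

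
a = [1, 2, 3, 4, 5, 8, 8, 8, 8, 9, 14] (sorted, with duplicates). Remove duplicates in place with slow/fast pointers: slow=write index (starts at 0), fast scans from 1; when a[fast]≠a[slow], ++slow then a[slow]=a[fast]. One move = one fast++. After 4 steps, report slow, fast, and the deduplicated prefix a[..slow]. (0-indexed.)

(s=0,f=1) a[fast]=2≠a[slow]=1 write a[1]=2 → slow++,fast++
(s=1,f=2) a[fast]=3≠a[slow]=2 write a[2]=3 → slow++,fast++
(s=2,f=3) a[fast]=4≠a[slow]=3 write a[3]=4 → slow++,fast++
(s=3,f=4) a[fast]=5≠a[slow]=4 write a[4]=5 → slow++,fast++

slow=4, fast=5, prefix=[1, 2, 3, 4, 5]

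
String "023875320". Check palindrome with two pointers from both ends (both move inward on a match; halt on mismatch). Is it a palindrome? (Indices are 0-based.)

[0,8] '0'=='0' → l++,r--
[1,7] '2'=='2' → l++,r--
[2,6] '3'=='3' → l++,r--
[3,5] '8'!='5' → stop

not a palindrome (mismatch at 3,5)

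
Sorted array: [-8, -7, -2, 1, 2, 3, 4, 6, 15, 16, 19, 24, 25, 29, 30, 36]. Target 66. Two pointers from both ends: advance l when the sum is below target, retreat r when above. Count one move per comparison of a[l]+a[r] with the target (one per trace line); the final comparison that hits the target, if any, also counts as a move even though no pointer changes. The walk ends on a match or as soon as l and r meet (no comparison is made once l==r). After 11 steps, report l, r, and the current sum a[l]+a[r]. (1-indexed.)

l=1 r=16: -8+36=28 <66, l++
l=2 r=16: -7+36=29 <66, l++
l=3 r=16: -2+36=34 <66, l++
l=4 r=16: 1+36=37 <66, l++
l=5 r=16: 2+36=38 <66, l++
l=6 r=16: 3+36=39 <66, l++
l=7 r=16: 4+36=40 <66, l++
l=8 r=16: 6+36=42 <66, l++
l=9 r=16: 15+36=51 <66, l++
l=10 r=16: 16+36=52 <66, l++
l=11 r=16: 19+36=55 <66, l++

l=12, r=16, sum=60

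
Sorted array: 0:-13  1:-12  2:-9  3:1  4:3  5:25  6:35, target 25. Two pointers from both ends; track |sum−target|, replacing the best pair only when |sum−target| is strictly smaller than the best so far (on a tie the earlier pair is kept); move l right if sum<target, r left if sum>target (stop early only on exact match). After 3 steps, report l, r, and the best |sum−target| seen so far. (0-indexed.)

l=0 r=6: -13+35=22 d=3 *, l++
l=1 r=6: -12+35=23 d=2 *, l++
l=2 r=6: -9+35=26 d=1 *, r--

l=2, r=5, best |Δ|=1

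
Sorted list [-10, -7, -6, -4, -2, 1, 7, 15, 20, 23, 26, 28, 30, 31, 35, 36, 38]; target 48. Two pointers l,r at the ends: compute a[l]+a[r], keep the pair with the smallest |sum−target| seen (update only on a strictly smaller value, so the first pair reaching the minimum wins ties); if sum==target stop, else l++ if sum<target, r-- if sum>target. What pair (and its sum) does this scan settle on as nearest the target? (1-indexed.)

l=1 r=17: -10+38=28 d=20 *, l++
l=2 r=17: -7+38=31 d=17 *, l++
l=3 r=17: -6+38=32 d=16 *, l++
l=4 r=17: -4+38=34 d=14 *, l++
l=5 r=17: -2+38=36 d=12 *, l++
l=6 r=17: 1+38=39 d=9 *, l++
l=7 r=17: 7+38=45 d=3 *, l++
l=8 r=17: 15+38=53 d=5, r--
l=8 r=16: 15+36=51 d=3, r--
l=8 r=15: 15+35=50 d=2 *, r--
l=8 r=14: 15+31=46 d=2, l++
l=9 r=14: 20+31=51 d=3, r--
l=9 r=13: 20+30=50 d=2, r--
l=9 r=12: 20+28=48 d=0 *, stop

pair (20, 28) with sum 48 (|Δ|=0)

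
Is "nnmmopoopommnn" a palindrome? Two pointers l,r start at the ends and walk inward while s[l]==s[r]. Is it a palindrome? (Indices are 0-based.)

[0,13] 'n'=='n' → l++,r--
[1,12] 'n'=='n' → l++,r--
[2,11] 'm'=='m' → l++,r--
[3,10] 'm'=='m' → l++,r--
[4,9] 'o'=='o' → l++,r--
[5,8] 'p'=='p' → l++,r--
[6,7] 'o'=='o' → l++,r--

palindrome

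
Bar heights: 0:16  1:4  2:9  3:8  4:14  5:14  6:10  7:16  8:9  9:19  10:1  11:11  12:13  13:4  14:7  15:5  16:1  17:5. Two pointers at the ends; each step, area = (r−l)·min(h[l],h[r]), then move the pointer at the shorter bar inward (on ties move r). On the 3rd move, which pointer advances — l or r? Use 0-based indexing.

[0,17] min(16,5)*17=85 best=85 * → r--
[0,16] min(16,1)*16=16 best=85 → r--
[0,15] min(16,5)*15=75 best=85 → r--

r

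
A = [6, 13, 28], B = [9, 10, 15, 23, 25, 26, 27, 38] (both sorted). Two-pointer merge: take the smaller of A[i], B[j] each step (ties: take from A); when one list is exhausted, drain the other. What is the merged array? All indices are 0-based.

[6, 9, 10, 13, 15, 23, 25, 26, 27, 28, 38]

i=0 j=0: A[i]=6<=B[j]=9 take 6, i++
i=1 j=0: A[i]=13>B[j]=9 take 9, j++
i=1 j=1: A[i]=13>B[j]=10 take 10, j++
i=1 j=2: A[i]=13<=B[j]=15 take 13, i++
i=2 j=2: A[i]=28>B[j]=15 take 15, j++
i=2 j=3: A[i]=28>B[j]=23 take 23, j++
i=2 j=4: A[i]=28>B[j]=25 take 25, j++
i=2 j=5: A[i]=28>B[j]=26 take 26, j++
i=2 j=6: A[i]=28>B[j]=27 take 27, j++
i=2 j=7: A[i]=28<=B[j]=38 take 28, i++
i=3 j=7: A done, take B[j]=38, j++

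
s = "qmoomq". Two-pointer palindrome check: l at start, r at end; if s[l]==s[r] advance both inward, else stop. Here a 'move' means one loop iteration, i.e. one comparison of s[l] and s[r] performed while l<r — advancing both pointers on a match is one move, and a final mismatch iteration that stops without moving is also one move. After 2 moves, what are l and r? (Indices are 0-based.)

l=2, r=3

l=0 r=5: 'q'=='q', l++,r--
l=1 r=4: 'm'=='m', l++,r--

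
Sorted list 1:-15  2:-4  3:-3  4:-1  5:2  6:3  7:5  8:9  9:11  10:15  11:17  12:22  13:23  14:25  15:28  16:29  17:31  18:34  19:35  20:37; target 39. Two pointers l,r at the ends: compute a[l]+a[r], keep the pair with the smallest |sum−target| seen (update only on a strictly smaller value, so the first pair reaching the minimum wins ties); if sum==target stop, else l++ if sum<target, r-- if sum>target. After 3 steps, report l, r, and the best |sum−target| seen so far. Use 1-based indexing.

l=4, r=20, best |Δ|=5

l=1 r=20: -15+37=22 d=17 *, l++
l=2 r=20: -4+37=33 d=6 *, l++
l=3 r=20: -3+37=34 d=5 *, l++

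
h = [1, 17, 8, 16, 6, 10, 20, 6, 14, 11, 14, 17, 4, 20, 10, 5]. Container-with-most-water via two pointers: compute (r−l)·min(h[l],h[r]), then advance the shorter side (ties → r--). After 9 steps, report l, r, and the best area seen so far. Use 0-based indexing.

l=0 r=15: min(1,5)*15=15 best=15 *, l++
l=1 r=15: min(17,5)*14=70 best=70 *, r--
l=1 r=14: min(17,10)*13=130 best=130 *, r--
l=1 r=13: min(17,20)*12=204 best=204 *, l++
l=2 r=13: min(8,20)*11=88 best=204, l++
l=3 r=13: min(16,20)*10=160 best=204, l++
l=4 r=13: min(6,20)*9=54 best=204, l++
l=5 r=13: min(10,20)*8=80 best=204, l++
l=6 r=13: min(20,20)*7=140 best=204, r--

l=6, r=12, best area=204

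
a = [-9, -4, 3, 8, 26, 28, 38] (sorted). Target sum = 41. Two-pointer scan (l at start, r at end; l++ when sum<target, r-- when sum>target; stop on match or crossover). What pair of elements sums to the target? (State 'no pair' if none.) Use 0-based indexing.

(3, 38)

[0,6] -9+38=29 <41 → l++
[1,6] -4+38=34 <41 → l++
[2,6] 3+38=41 → found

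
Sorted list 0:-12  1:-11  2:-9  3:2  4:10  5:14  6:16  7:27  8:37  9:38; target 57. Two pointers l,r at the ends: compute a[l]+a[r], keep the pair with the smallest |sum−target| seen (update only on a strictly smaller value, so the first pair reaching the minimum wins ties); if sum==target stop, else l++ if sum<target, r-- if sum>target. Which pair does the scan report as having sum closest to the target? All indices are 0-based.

pair (16, 38) with sum 54 (|Δ|=3)

[0,9] -12+38=26 d=31 * → l++
[1,9] -11+38=27 d=30 * → l++
[2,9] -9+38=29 d=28 * → l++
[3,9] 2+38=40 d=17 * → l++
[4,9] 10+38=48 d=9 * → l++
[5,9] 14+38=52 d=5 * → l++
[6,9] 16+38=54 d=3 * → l++
[7,9] 27+38=65 d=8 → r--
[7,8] 27+37=64 d=7 → r--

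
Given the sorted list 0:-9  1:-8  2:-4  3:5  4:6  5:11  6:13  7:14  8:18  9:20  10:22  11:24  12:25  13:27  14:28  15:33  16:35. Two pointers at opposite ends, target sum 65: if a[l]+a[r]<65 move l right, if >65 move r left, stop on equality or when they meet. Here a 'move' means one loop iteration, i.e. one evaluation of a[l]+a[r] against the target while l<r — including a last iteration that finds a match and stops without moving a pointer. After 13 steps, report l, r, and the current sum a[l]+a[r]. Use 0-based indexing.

l=0 r=16: -9+35=26 <65, l++
l=1 r=16: -8+35=27 <65, l++
l=2 r=16: -4+35=31 <65, l++
l=3 r=16: 5+35=40 <65, l++
l=4 r=16: 6+35=41 <65, l++
l=5 r=16: 11+35=46 <65, l++
l=6 r=16: 13+35=48 <65, l++
l=7 r=16: 14+35=49 <65, l++
l=8 r=16: 18+35=53 <65, l++
l=9 r=16: 20+35=55 <65, l++
l=10 r=16: 22+35=57 <65, l++
l=11 r=16: 24+35=59 <65, l++
l=12 r=16: 25+35=60 <65, l++

l=13, r=16, sum=62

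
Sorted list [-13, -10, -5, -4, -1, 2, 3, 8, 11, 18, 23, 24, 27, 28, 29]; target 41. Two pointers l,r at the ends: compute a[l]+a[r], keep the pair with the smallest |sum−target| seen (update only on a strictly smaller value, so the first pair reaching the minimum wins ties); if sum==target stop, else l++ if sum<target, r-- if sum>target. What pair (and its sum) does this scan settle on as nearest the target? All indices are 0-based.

pair (18, 23) with sum 41 (|Δ|=0)

[0,14] -13+29=16 d=25 * → l++
[1,14] -10+29=19 d=22 * → l++
[2,14] -5+29=24 d=17 * → l++
[3,14] -4+29=25 d=16 * → l++
[4,14] -1+29=28 d=13 * → l++
[5,14] 2+29=31 d=10 * → l++
[6,14] 3+29=32 d=9 * → l++
[7,14] 8+29=37 d=4 * → l++
[8,14] 11+29=40 d=1 * → l++
[9,14] 18+29=47 d=6 → r--
[9,13] 18+28=46 d=5 → r--
[9,12] 18+27=45 d=4 → r--
[9,11] 18+24=42 d=1 → r--
[9,10] 18+23=41 d=0 * → stop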